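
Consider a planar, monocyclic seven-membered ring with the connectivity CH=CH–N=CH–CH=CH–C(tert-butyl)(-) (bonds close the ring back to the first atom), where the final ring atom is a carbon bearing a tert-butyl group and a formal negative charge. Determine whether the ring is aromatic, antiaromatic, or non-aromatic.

Antiaromatic

Every ring atom contributes a p orbital perpendicular to the ring (each doubly-bonded ring atom is sp² with one p-orbital electron; the doubly-bonded nitrogens are pyridine-type — their lone pairs lie in the ring plane, leaving one electron in the p orbital; the carbanion's lone pair occupies the p orbital), so the π system is cyclic and fully conjugated.
Adding the contributions, 3 × 2 = 6 from the double-bond units + 2 from the C(tert-butyl)(-) atom = 8.
8 = 4(2); a planar, fully conjugated 4n system is antiaromatic.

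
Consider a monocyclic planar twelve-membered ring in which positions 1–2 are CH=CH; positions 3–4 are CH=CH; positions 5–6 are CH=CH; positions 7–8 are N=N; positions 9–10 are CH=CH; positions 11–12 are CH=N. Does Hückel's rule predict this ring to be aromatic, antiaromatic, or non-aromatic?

Every ring atom contributes a p orbital perpendicular to the ring (the double-bond atoms are sp², each contributing one p electron; each =N– nitrogen is pyridine-type (lone pair in the sp² plane, one electron in the p orbital)), so the π system is cyclic and fully conjugated.
Adding the contributions, 6 × 2 = 12 from the 6 double-bond units.
12 = 4(3); a planar, fully conjugated 4n system is antiaromatic.

Antiaromatic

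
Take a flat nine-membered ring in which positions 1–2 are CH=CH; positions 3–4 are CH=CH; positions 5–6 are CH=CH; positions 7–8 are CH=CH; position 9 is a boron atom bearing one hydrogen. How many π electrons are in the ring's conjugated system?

All ring atoms are sp² and supply a p orbital to the ring (each doubly-bonded ring atom is sp² with one p-orbital electron; the boron has an empty p orbital); the conjugation is uninterrupted.
π-electron count: 4 × 2 = 8 from the double-bond units + 0 from the BH atom = 8.

8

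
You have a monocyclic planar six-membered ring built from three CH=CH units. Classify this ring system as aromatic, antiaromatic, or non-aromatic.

All ring atoms are sp² and supply a p orbital to the ring (every atom in a ring double bond is sp² and brings one electron to the p orbital); the conjugation is uninterrupted.
π-electron count: 3 × 2 = 6 from the 3 double-bond units.
That gives a 4n+2 count (6, n = 1).
This is benzene.

Aromatic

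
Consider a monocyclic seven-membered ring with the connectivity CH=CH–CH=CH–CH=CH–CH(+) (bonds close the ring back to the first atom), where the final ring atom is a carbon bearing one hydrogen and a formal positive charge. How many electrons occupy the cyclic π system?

All ring atoms are sp² and supply a p orbital to the ring (the double-bond atoms are sp², each contributing one p electron; the carbocation has an empty p orbital); the conjugation is uninterrupted.
Counting π electrons: 3 × 2 = 6 from the double-bond units + 0 from the CH(+) atom = 6.
(The species described is the tropylium cation.)

6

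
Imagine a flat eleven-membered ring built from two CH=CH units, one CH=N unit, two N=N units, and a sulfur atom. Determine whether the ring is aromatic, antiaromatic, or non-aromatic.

Every ring atom contributes a p orbital perpendicular to the ring (the double-bond atoms are sp², each contributing one p electron; each =N– nitrogen is pyridine-type (lone pair in the sp² plane, one electron in the p orbital); the sulfur donates one lone pair from its p orbital), so the π system is cyclic and fully conjugated.
π-electron count: 5 × 2 = 10 from the double-bond units + 2 from the S atom = 12.
12 is a 4n count (n = 3), so the planar conjugated ring is antiaromatic.

Antiaromatic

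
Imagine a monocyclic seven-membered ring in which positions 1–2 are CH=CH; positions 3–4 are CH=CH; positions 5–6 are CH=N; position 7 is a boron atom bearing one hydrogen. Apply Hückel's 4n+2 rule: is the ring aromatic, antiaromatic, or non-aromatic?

The p orbitals form a continuous loop: each doubly-bonded ring atom is sp² with one p-orbital electron; the doubly-bonded nitrogens are pyridine-type — their lone pairs lie in the ring plane, leaving one electron in the p orbital; the boron has an empty p orbital. The ring is fully conjugated.
Tallying contributions gives 3 × 2 = 6 from the double-bond units + 0 from the BH atom = 6.
Since 6 = 4·1 + 2, the ring meets the 4n+2 criterion.

Aromatic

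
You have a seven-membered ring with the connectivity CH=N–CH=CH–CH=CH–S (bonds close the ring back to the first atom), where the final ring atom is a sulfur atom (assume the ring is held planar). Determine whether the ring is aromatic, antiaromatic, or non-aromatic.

Antiaromatic

The p orbitals form a continuous loop: the double-bond atoms are sp², each contributing one p electron; each =N– nitrogen is pyridine-type (lone pair in the sp² plane, one electron in the p orbital); the sulfur donates one lone pair from its p orbital. The ring is fully conjugated.
Counting π electrons: 3 × 2 = 6 from the double-bond units + 2 from the S atom = 8.
8 is a 4n count (n = 2), so the planar conjugated ring is antiaromatic.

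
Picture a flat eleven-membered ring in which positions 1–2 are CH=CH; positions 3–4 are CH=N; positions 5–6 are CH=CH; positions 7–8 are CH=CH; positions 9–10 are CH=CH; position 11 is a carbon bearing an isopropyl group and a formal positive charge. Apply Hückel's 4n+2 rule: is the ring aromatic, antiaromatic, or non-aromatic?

The p orbitals form a continuous loop: the double-bond atoms are sp², each contributing one p electron; the doubly-bonded nitrogens are pyridine-type — their lone pairs lie in the ring plane, leaving one electron in the p orbital; the carbocation has an empty p orbital. The ring is fully conjugated.
Adding the contributions, 5 × 2 = 10 from the double-bond units + 0 from the C(isopropyl)(+) atom = 10.
With 10 π electrons (n = 2), the Hückel 4n+2 condition holds.

Aromatic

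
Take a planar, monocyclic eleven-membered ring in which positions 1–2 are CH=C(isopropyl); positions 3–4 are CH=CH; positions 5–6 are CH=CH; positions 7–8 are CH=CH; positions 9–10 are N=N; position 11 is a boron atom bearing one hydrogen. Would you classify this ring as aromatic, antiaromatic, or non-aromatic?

Every ring atom contributes a p orbital perpendicular to the ring (each doubly-bonded ring atom is sp² with one p-orbital electron; the doubly-bonded nitrogens are pyridine-type — their lone pairs lie in the ring plane, leaving one electron in the p orbital; the boron has an empty p orbital), so the π system is cyclic and fully conjugated.
π-electron count: 5 × 2 = 10 from the double-bond units + 0 from the BH atom = 10.
With 10 π electrons (n = 2), the Hückel 4n+2 condition holds.

Aromatic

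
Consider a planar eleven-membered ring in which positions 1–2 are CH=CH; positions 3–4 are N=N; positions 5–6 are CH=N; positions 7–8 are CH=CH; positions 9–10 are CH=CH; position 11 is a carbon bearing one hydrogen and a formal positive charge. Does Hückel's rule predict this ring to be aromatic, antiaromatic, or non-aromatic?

Aromatic

Every ring atom contributes a p orbital perpendicular to the ring (the double-bond atoms are sp², each contributing one p electron; each =N– nitrogen is pyridine-type (lone pair in the sp² plane, one electron in the p orbital); the carbocation has an empty p orbital), so the π system is cyclic and fully conjugated.
Counting π electrons: 5 × 2 = 10 from the double-bond units + 0 from the CH(+) atom = 10.
10 = 4(2) + 2, which satisfies Hückel's 4n+2 rule.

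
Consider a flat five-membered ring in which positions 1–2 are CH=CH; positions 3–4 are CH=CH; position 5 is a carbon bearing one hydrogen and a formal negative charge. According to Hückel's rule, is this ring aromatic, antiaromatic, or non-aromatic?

The p orbitals form a continuous loop: the double-bond atoms are sp², each contributing one p electron; the carbanion's lone pair occupies the p orbital. The ring is fully conjugated.
Counting π electrons: 2 × 2 = 4 from the double-bond units + 2 from the CH(-) atom = 6.
6 = 4(1) + 2, which satisfies Hückel's 4n+2 rule.
(The species described is the cyclopentadienyl anion.)

Aromatic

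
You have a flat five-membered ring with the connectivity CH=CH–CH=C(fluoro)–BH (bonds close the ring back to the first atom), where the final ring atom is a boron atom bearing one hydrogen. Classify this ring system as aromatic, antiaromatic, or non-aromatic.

All ring atoms are sp² and supply a p orbital to the ring (the double-bond atoms are sp², each contributing one p electron; the boron has an empty p orbital); the conjugation is uninterrupted.
π-electron count: 2 × 2 = 4 from the double-bond units + 0 from the BH atom = 4.
With 4 = 4·1 π electrons, Hückel's rule classifies the planar ring as antiaromatic.

Antiaromatic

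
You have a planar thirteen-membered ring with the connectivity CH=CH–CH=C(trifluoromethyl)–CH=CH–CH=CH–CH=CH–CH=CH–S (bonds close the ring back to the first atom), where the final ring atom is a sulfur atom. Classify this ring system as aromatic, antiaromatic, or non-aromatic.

All ring atoms are sp² and supply a p orbital to the ring (each doubly-bonded ring atom is sp² with one p-orbital electron; the sulfur donates one lone pair from its p orbital); the conjugation is uninterrupted.
Tallying contributions gives 6 × 2 = 12 from the double-bond units + 2 from the S atom = 14.
Since 14 = 4·3 + 2, the ring meets the 4n+2 criterion.

Aromatic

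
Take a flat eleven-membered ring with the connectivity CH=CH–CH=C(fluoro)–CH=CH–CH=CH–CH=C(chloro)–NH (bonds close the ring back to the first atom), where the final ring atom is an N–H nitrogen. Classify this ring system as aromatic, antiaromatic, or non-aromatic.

Antiaromatic

Check conjugation: the double-bond atoms are sp², each contributing one p electron; the pyrrole-type nitrogen donates its lone pair from the p orbital — every position has a p orbital, so the cyclic π system is continuous.
Adding the contributions, 5 × 2 = 10 from the double-bond units + 2 from the NH atom = 12.
A 4n π count (12, n = 3) in a planar conjugated ring means antiaromatic.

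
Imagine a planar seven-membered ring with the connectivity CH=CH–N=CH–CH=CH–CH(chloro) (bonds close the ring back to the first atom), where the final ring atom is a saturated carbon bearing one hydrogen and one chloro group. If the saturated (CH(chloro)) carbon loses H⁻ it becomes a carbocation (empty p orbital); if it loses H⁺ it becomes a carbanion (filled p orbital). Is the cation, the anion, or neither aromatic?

Both ions have a continuous loop of p orbitals — each ring atom is sp².
Cation: 3 × 2 + 0 = 6 π electrons → 4(1)+2, aromatic.
Anion: 3 × 2 + 2 = 8 π electrons → 4(2), antiaromatic.

The cation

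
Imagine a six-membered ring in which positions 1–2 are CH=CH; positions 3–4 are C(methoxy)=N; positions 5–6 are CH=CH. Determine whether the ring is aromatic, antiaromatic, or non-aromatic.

Check conjugation: every atom in a ring double bond is sp² and brings one electron to the p orbital; each sp² =N– keeps its lone pair in-plane and puts one electron into the π system — every position has a p orbital, so the cyclic π system is continuous.
Adding the contributions, 3 × 2 = 6 from the 3 double-bond units.
With 6 π electrons (n = 1), the Hückel 4n+2 condition holds.

Aromatic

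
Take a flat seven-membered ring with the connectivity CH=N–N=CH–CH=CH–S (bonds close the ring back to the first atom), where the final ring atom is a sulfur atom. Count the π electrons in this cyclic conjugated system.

8

Check conjugation: each doubly-bonded ring atom is sp² with one p-orbital electron; each sp² =N– keeps its lone pair in-plane and puts one electron into the π system; the sulfur donates one lone pair from its p orbital — every position has a p orbital, so the cyclic π system is continuous.
Counting π electrons: 3 × 2 = 6 from the double-bond units + 2 from the S atom = 8.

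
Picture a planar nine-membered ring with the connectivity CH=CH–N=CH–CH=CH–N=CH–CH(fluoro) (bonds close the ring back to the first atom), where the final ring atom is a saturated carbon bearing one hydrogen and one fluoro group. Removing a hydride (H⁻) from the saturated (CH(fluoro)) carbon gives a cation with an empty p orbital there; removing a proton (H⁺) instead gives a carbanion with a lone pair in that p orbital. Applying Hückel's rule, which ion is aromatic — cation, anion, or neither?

In both ions every ring atom is sp² and contributes a p orbital, so both rings are fully conjugated.
Cation: 4 × 2 + 0 = 8 π electrons → 4(2), antiaromatic.
Anion: 4 × 2 + 2 = 10 π electrons → 4(2)+2, aromatic.

The anion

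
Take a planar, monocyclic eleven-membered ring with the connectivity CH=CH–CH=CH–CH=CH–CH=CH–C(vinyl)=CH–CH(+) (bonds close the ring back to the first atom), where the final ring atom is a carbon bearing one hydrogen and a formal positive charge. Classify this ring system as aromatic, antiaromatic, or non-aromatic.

Every ring atom contributes a p orbital perpendicular to the ring (every atom in a ring double bond is sp² and brings one electron to the p orbital; the carbocation has an empty p orbital), so the π system is cyclic and fully conjugated.
Tallying contributions gives 5 × 2 = 10 from the double-bond units + 0 from the CH(+) atom = 10.
That gives a 4n+2 count (10, n = 2).

Aromatic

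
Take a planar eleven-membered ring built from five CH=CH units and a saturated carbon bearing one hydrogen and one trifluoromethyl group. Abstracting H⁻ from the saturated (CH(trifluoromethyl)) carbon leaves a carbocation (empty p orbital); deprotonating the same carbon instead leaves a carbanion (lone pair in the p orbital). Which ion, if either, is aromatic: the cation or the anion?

The cation

Both ions have a continuous loop of p orbitals — each ring atom is sp².
Cation: 5 × 2 + 0 = 10 π electrons → 4(2)+2, aromatic.
Anion: 5 × 2 + 2 = 12 π electrons → 4(3), antiaromatic.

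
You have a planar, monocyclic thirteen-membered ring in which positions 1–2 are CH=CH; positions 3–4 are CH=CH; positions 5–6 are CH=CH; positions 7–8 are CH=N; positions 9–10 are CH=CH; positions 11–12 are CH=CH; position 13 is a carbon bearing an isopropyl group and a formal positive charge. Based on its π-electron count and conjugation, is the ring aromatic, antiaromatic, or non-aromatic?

Antiaromatic

The p orbitals form a continuous loop: every atom in a ring double bond is sp² and brings one electron to the p orbital; each sp² =N– keeps its lone pair in-plane and puts one electron into the π system; the carbocation has an empty p orbital. The ring is fully conjugated.
Counting π electrons: 6 × 2 = 12 from the double-bond units + 0 from the C(isopropyl)(+) atom = 12.
A 4n π count (12, n = 3) in a planar conjugated ring means antiaromatic.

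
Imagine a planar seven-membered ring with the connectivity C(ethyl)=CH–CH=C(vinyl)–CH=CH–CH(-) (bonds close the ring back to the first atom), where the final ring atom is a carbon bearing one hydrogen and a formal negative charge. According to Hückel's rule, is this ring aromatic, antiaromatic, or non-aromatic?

All ring atoms are sp² and supply a p orbital to the ring (the double-bond atoms are sp², each contributing one p electron; the carbanion's lone pair occupies the p orbital); the conjugation is uninterrupted.
Tallying contributions gives 3 × 2 = 6 from the double-bond units + 2 from the CH(-) atom = 8.
8 is a 4n count (n = 2), so the planar conjugated ring is antiaromatic.

Antiaromatic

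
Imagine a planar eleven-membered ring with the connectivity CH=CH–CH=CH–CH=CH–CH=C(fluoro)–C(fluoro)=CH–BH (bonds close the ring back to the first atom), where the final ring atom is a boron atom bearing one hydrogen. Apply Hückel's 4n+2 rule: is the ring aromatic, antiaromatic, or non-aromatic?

Every ring atom contributes a p orbital perpendicular to the ring (the double-bond atoms are sp², each contributing one p electron; the boron has an empty p orbital), so the π system is cyclic and fully conjugated.
Adding the contributions, 5 × 2 = 10 from the double-bond units + 0 from the BH atom = 10.
With 10 π electrons (n = 2), the Hückel 4n+2 condition holds.

Aromatic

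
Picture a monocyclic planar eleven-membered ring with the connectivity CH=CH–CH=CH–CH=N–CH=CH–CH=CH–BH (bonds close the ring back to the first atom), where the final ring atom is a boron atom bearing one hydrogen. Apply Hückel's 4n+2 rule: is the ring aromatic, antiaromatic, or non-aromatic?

The p orbitals form a continuous loop: the double-bond atoms are sp², each contributing one p electron; each sp² =N– keeps its lone pair in-plane and puts one electron into the π system; the boron has an empty p orbital. The ring is fully conjugated.
Tallying contributions gives 5 × 2 = 10 from the double-bond units + 0 from the BH atom = 10.
That gives a 4n+2 count (10, n = 2).

Aromatic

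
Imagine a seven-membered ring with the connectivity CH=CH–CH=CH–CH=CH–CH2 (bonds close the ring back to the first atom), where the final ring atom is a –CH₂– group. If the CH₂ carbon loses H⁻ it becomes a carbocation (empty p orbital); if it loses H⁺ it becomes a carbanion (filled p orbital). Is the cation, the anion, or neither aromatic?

The cation

In both ions every ring atom is sp² and contributes a p orbital, so both rings are fully conjugated.
Cation: 3 × 2 + 0 = 6 π electrons → 4(1)+2, aromatic.
Anion: 3 × 2 + 2 = 8 π electrons → 4(2), antiaromatic.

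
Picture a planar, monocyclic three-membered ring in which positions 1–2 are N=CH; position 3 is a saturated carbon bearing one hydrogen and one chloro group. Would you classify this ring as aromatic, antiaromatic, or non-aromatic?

Non-aromatic

At the CH(chloro) position, that saturated carbon is sp³ and has no p orbital in the ring π system; the ring's p-orbital overlap is broken there.
Broken conjugation rules out both aromaticity and antiaromaticity.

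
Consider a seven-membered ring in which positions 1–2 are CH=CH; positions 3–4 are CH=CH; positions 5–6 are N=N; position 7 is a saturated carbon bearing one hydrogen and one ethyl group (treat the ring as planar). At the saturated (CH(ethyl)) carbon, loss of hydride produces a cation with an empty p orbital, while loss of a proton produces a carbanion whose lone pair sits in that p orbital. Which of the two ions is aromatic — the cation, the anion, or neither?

The cation

In either ion the ring is fully conjugated: every atom, including the new sp² carbon, supplies a p orbital.
Cation: 3 × 2 + 0 = 6 π electrons → 4(1)+2, aromatic.
Anion: 3 × 2 + 2 = 8 π electrons → 4(2), antiaromatic.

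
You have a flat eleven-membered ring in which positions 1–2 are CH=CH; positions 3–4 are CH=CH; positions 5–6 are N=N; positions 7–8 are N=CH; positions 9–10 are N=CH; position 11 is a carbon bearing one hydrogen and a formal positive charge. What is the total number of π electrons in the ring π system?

10

Check conjugation: each doubly-bonded ring atom is sp² with one p-orbital electron; each sp² =N– keeps its lone pair in-plane and puts one electron into the π system; the carbocation has an empty p orbital — every position has a p orbital, so the cyclic π system is continuous.
Tallying contributions gives 5 × 2 = 10 from the double-bond units + 0 from the CH(+) atom = 10.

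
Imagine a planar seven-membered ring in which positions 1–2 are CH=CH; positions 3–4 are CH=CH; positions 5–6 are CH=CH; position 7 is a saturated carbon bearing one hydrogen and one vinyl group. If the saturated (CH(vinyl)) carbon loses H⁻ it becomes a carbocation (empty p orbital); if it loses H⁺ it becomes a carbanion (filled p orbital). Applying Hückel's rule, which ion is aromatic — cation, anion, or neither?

The cation

Both ions have a continuous loop of p orbitals — each ring atom is sp².
Cation: 3 × 2 + 0 = 6 π electrons → 4(1)+2, aromatic.
Anion: 3 × 2 + 2 = 8 π electrons → 4(2), antiaromatic.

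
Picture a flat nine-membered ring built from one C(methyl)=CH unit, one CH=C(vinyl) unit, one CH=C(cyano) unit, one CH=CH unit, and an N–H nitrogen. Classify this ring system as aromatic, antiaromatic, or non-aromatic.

Aromatic

Check conjugation: each doubly-bonded ring atom is sp² with one p-orbital electron; the pyrrole-type nitrogen donates its lone pair from the p orbital — every position has a p orbital, so the cyclic π system is continuous.
π-electron count: 4 × 2 = 8 from the double-bond units + 2 from the NH atom = 10.
Since 10 = 4·2 + 2, the ring meets the 4n+2 criterion.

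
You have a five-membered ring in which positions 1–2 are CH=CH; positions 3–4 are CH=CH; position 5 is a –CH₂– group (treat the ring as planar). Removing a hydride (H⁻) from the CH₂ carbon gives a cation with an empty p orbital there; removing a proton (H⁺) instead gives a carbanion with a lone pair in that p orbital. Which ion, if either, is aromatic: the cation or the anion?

The anion

Once that carbon is sp², every ring atom has a p orbital and both ions are fully conjugated.
Cation: 2 × 2 + 0 = 4 π electrons → 4(1), antiaromatic.
Anion: 2 × 2 + 2 = 6 π electrons → 4(1)+2, aromatic.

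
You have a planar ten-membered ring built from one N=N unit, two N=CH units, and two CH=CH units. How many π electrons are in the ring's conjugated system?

10

All ring atoms are sp² and supply a p orbital to the ring (the double-bond atoms are sp², each contributing one p electron; each =N– nitrogen is pyridine-type (lone pair in the sp² plane, one electron in the p orbital)); the conjugation is uninterrupted.
Adding the contributions, 5 × 2 = 10 from the 5 double-bond units.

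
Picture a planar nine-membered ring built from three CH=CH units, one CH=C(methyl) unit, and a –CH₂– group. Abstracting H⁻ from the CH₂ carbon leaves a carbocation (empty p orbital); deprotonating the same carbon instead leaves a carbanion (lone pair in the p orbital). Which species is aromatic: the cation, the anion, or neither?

In either ion the ring is fully conjugated: every atom, including the new sp² carbon, supplies a p orbital.
Cation: 4 × 2 + 0 = 8 π electrons → 4(2), antiaromatic.
Anion: 4 × 2 + 2 = 10 π electrons → 4(2)+2, aromatic.

The anion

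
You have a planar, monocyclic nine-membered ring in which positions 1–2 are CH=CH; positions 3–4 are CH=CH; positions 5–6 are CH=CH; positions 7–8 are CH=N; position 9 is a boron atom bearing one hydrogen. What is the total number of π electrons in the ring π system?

Every ring atom contributes a p orbital perpendicular to the ring (the double-bond atoms are sp², each contributing one p electron; each =N– nitrogen is pyridine-type (lone pair in the sp² plane, one electron in the p orbital); the boron has an empty p orbital), so the π system is cyclic and fully conjugated.
Adding the contributions, 4 × 2 = 8 from the double-bond units + 0 from the BH atom = 8.

8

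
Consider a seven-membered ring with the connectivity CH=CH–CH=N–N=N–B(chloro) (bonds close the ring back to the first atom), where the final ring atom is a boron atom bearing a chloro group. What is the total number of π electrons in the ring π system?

6

All ring atoms are sp² and supply a p orbital to the ring (the double-bond atoms are sp², each contributing one p electron; the doubly-bonded nitrogens are pyridine-type — their lone pairs lie in the ring plane, leaving one electron in the p orbital; the boron has an empty p orbital); the conjugation is uninterrupted.
π-electron count: 3 × 2 = 6 from the double-bond units + 0 from the B(chloro) atom = 6.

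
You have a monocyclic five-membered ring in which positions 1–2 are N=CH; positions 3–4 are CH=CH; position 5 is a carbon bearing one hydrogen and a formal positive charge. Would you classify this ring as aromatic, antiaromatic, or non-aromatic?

Antiaromatic

All ring atoms are sp² and supply a p orbital to the ring (every atom in a ring double bond is sp² and brings one electron to the p orbital; each sp² =N– keeps its lone pair in-plane and puts one electron into the π system; the carbocation has an empty p orbital); the conjugation is uninterrupted.
π-electron count: 2 × 2 = 4 from the double-bond units + 0 from the CH(+) atom = 4.
4 is a 4n count (n = 1), so the planar conjugated ring is antiaromatic.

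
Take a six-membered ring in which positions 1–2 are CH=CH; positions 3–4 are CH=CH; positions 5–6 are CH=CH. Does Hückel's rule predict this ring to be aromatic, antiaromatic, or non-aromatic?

Check conjugation: each doubly-bonded ring atom is sp² with one p-orbital electron — every position has a p orbital, so the cyclic π system is continuous.
Counting π electrons: 3 × 2 = 6 from the 3 double-bond units.
Since 6 = 4·1 + 2, the ring meets the 4n+2 criterion.

Aromatic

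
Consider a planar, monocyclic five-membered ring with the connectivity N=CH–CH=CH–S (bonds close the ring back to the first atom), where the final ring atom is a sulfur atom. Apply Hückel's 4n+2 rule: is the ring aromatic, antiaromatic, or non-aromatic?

Aromatic

The p orbitals form a continuous loop: the double-bond atoms are sp², each contributing one p electron; each =N– nitrogen is pyridine-type (lone pair in the sp² plane, one electron in the p orbital); the sulfur donates one lone pair from its p orbital. The ring is fully conjugated.
Adding the contributions, 2 × 2 = 4 from the double-bond units + 2 from the S atom = 6.
With 6 π electrons (n = 1), the Hückel 4n+2 condition holds.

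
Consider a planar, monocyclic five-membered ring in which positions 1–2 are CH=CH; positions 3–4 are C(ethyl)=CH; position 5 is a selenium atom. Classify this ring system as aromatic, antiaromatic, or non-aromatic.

All ring atoms are sp² and supply a p orbital to the ring (each doubly-bonded ring atom is sp² with one p-orbital electron; the selenium donates one lone pair from its p orbital); the conjugation is uninterrupted.
π-electron count: 2 × 2 = 4 from the double-bond units + 2 from the Se atom = 6.
That gives a 4n+2 count (6, n = 1).

Aromatic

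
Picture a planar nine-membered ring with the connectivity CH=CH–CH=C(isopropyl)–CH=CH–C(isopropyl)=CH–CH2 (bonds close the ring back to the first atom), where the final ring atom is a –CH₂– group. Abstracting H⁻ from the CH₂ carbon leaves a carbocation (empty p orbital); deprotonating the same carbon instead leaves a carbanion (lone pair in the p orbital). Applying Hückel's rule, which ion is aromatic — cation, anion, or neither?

The anion

In both ions every ring atom is sp² and contributes a p orbital, so both rings are fully conjugated.
Cation: 4 × 2 + 0 = 8 π electrons → 4(2), antiaromatic.
Anion: 4 × 2 + 2 = 10 π electrons → 4(2)+2, aromatic.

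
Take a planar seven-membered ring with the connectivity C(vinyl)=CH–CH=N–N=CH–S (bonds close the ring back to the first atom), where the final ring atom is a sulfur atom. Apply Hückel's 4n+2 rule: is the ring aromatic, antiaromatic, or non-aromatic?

Check conjugation: every atom in a ring double bond is sp² and brings one electron to the p orbital; the doubly-bonded nitrogens are pyridine-type — their lone pairs lie in the ring plane, leaving one electron in the p orbital; the sulfur donates one lone pair from its p orbital — every position has a p orbital, so the cyclic π system is continuous.
Counting π electrons: 3 × 2 = 6 from the double-bond units + 2 from the S atom = 8.
8 is a 4n count (n = 2), so the planar conjugated ring is antiaromatic.

Antiaromatic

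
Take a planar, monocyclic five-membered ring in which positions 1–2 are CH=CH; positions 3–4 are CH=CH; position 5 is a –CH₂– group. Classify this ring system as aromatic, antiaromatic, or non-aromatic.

Non-aromatic

The CH2 position has four σ bonds — the tetrahedral CH₂ carbon is sp³ and has no p orbital in the ring π system — so the cyclic conjugation is interrupted.
Broken conjugation rules out both aromaticity and antiaromaticity.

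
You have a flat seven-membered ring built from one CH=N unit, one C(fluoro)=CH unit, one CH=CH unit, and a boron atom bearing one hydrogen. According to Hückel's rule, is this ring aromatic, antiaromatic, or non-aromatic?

Aromatic

All ring atoms are sp² and supply a p orbital to the ring (every atom in a ring double bond is sp² and brings one electron to the p orbital; each sp² =N– keeps its lone pair in-plane and puts one electron into the π system; the boron has an empty p orbital); the conjugation is uninterrupted.
Adding the contributions, 3 × 2 = 6 from the double-bond units + 0 from the BH atom = 6.
That gives a 4n+2 count (6, n = 1).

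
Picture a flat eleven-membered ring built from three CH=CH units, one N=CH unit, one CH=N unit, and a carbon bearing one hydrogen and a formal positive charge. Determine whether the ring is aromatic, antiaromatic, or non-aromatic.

Check conjugation: the double-bond atoms are sp², each contributing one p electron; each sp² =N– keeps its lone pair in-plane and puts one electron into the π system; the carbocation has an empty p orbital — every position has a p orbital, so the cyclic π system is continuous.
Counting π electrons: 5 × 2 = 10 from the double-bond units + 0 from the CH(+) atom = 10.
10 = 4(2) + 2, which satisfies Hückel's 4n+2 rule.

Aromatic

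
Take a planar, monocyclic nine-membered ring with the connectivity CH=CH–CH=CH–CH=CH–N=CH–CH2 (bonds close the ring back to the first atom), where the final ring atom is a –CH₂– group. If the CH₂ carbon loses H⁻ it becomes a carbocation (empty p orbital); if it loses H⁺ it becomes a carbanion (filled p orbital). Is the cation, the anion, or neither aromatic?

The anion

Both ions have a continuous loop of p orbitals — each ring atom is sp².
Cation: 4 × 2 + 0 = 8 π electrons → 4(2), antiaromatic.
Anion: 4 × 2 + 2 = 10 π electrons → 4(2)+2, aromatic.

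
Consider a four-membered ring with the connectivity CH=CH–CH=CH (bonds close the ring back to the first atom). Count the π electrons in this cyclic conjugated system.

4

Check conjugation: each doubly-bonded ring atom is sp² with one p-orbital electron — every position has a p orbital, so the cyclic π system is continuous.
Adding the contributions, 2 × 2 = 4 from the 2 double-bond units.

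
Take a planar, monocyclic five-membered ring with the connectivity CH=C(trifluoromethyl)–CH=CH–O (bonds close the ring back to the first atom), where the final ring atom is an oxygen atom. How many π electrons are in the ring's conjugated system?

Check conjugation: the double-bond atoms are sp², each contributing one p electron; the oxygen donates one lone pair from its p orbital — every position has a p orbital, so the cyclic π system is continuous.
π-electron count: 2 × 2 = 4 from the double-bond units + 2 from the O atom = 6.

6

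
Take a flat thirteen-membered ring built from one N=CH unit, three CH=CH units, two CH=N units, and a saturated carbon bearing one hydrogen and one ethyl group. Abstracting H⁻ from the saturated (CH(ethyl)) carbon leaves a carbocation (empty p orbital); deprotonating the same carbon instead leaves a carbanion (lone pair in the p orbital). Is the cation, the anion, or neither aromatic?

The anion

Once that carbon is sp², every ring atom has a p orbital and both ions are fully conjugated.
Cation: 6 × 2 + 0 = 12 π electrons → 4(3), antiaromatic.
Anion: 6 × 2 + 2 = 14 π electrons → 4(3)+2, aromatic.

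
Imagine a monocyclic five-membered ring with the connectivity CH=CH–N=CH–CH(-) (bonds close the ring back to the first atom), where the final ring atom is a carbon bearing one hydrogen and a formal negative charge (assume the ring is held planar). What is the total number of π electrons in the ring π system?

6

All ring atoms are sp² and supply a p orbital to the ring (every atom in a ring double bond is sp² and brings one electron to the p orbital; the doubly-bonded nitrogens are pyridine-type — their lone pairs lie in the ring plane, leaving one electron in the p orbital; the carbanion's lone pair occupies the p orbital); the conjugation is uninterrupted.
π-electron count: 2 × 2 = 4 from the double-bond units + 2 from the CH(-) atom = 6.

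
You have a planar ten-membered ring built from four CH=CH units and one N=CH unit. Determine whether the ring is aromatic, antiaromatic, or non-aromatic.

Aromatic

The p orbitals form a continuous loop: the double-bond atoms are sp², each contributing one p electron; each =N– nitrogen is pyridine-type (lone pair in the sp² plane, one electron in the p orbital). The ring is fully conjugated.
π-electron count: 5 × 2 = 10 from the 5 double-bond units.
Since 10 = 4·2 + 2, the ring meets the 4n+2 criterion.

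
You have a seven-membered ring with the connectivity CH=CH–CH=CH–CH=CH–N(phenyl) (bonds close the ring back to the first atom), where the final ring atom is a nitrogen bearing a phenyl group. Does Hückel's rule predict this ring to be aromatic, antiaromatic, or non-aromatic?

Antiaromatic

Check conjugation: each doubly-bonded ring atom is sp² with one p-orbital electron; the pyrrole-type nitrogen donates its lone pair from the p orbital — every position has a p orbital, so the cyclic π system is continuous.
π-electron count: 3 × 2 = 6 from the double-bond units + 2 from the N(phenyl) atom = 8.
With 8 = 4·2 π electrons, Hückel's rule classifies the planar ring as antiaromatic.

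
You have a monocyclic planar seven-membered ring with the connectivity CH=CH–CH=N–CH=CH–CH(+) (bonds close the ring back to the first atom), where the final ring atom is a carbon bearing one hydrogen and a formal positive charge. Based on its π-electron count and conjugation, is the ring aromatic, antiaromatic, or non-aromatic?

Check conjugation: each doubly-bonded ring atom is sp² with one p-orbital electron; each sp² =N– keeps its lone pair in-plane and puts one electron into the π system; the carbocation has an empty p orbital — every position has a p orbital, so the cyclic π system is continuous.
Tallying contributions gives 3 × 2 = 6 from the double-bond units + 0 from the CH(+) atom = 6.
Since 6 = 4·1 + 2, the ring meets the 4n+2 criterion.

Aromatic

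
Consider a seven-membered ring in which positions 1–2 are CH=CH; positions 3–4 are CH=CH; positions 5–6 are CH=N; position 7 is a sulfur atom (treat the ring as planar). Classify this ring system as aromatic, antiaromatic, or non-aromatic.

Every ring atom contributes a p orbital perpendicular to the ring (every atom in a ring double bond is sp² and brings one electron to the p orbital; the doubly-bonded nitrogens are pyridine-type — their lone pairs lie in the ring plane, leaving one electron in the p orbital; the sulfur donates one lone pair from its p orbital), so the π system is cyclic and fully conjugated.
Adding the contributions, 3 × 2 = 6 from the double-bond units + 2 from the S atom = 8.
8 = 4(2); a planar, fully conjugated 4n system is antiaromatic.

Antiaromatic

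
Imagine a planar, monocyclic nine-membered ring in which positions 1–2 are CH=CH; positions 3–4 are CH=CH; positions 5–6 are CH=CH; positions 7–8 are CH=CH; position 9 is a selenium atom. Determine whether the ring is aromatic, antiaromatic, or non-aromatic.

Aromatic

The p orbitals form a continuous loop: the double-bond atoms are sp², each contributing one p electron; the selenium donates one lone pair from its p orbital. The ring is fully conjugated.
Adding the contributions, 4 × 2 = 8 from the double-bond units + 2 from the Se atom = 10.
With 10 π electrons (n = 2), the Hückel 4n+2 condition holds.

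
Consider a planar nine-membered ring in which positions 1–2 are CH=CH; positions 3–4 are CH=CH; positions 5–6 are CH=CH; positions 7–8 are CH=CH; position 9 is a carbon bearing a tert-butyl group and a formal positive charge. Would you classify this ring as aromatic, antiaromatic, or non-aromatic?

Antiaromatic

Check conjugation: the double-bond atoms are sp², each contributing one p electron; the carbocation has an empty p orbital — every position has a p orbital, so the cyclic π system is continuous.
π-electron count: 4 × 2 = 8 from the double-bond units + 0 from the C(tert-butyl)(+) atom = 8.
8 = 4(2); a planar, fully conjugated 4n system is antiaromatic.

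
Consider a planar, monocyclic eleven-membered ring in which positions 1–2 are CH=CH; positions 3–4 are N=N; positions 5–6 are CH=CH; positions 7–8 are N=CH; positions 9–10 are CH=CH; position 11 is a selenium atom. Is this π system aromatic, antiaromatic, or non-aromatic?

Antiaromatic

The p orbitals form a continuous loop: each doubly-bonded ring atom is sp² with one p-orbital electron; the doubly-bonded nitrogens are pyridine-type — their lone pairs lie in the ring plane, leaving one electron in the p orbital; the selenium donates one lone pair from its p orbital. The ring is fully conjugated.
Tallying contributions gives 5 × 2 = 10 from the double-bond units + 2 from the Se atom = 12.
12 = 4(3); a planar, fully conjugated 4n system is antiaromatic.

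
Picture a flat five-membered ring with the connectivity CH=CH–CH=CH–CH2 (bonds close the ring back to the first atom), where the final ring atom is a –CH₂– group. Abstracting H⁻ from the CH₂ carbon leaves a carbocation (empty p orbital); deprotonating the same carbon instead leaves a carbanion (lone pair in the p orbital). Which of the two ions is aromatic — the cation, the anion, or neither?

The anion

In both ions every ring atom is sp² and contributes a p orbital, so both rings are fully conjugated.
Cation: 2 × 2 + 0 = 4 π electrons → 4(1), antiaromatic.
Anion: 2 × 2 + 2 = 6 π electrons → 4(1)+2, aromatic.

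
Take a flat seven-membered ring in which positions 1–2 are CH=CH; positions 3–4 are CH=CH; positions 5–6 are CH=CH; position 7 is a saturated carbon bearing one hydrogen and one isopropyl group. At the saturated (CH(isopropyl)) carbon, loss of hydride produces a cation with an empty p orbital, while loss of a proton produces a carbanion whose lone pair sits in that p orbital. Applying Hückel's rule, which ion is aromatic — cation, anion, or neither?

The cation

Both ions have a continuous loop of p orbitals — each ring atom is sp².
Cation: 3 × 2 + 0 = 6 π electrons → 4(1)+2, aromatic.
Anion: 3 × 2 + 2 = 8 π electrons → 4(2), antiaromatic.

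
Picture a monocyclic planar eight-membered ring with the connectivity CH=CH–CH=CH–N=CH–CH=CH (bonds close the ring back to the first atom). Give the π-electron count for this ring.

8

Check conjugation: every atom in a ring double bond is sp² and brings one electron to the p orbital; each =N– nitrogen is pyridine-type (lone pair in the sp² plane, one electron in the p orbital) — every position has a p orbital, so the cyclic π system is continuous.
π-electron count: 4 × 2 = 8 from the 4 double-bond units.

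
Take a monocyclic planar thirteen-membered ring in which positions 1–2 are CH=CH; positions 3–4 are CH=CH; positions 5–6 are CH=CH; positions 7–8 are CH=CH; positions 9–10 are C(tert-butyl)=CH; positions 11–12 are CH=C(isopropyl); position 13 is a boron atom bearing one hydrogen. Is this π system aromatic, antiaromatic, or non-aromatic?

Every ring atom contributes a p orbital perpendicular to the ring (every atom in a ring double bond is sp² and brings one electron to the p orbital; the boron has an empty p orbital), so the π system is cyclic and fully conjugated.
Counting π electrons: 6 × 2 = 12 from the double-bond units + 0 from the BH atom = 12.
12 = 4(3); a planar, fully conjugated 4n system is antiaromatic.

Antiaromatic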